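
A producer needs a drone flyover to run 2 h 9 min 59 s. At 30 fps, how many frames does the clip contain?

233970 frames

2 h 9 min 59 s = 7799 s.
Frames = 7799 × 30 = 233970.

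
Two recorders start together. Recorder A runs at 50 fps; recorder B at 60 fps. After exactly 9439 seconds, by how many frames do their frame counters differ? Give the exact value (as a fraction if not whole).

94390 frames

A emits 50 × 9439 = 471950 frames; B emits 60 × 9439 = 566340.
Difference = 94390 frames; B is ahead of A.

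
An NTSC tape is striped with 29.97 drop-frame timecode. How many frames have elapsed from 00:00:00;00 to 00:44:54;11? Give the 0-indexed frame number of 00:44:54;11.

80751

Complete 10-minute blocks: 4, each 17982 frames → 71928.
Remaining 4 whole minutes in the current block: 1800 + 3 × 1798 = 7194 frames.
Within the current minute: 54 × 30 + 11 − 2 = 1629 (labels ;00/;01 skipped at this minute). Total = 71928 + 7194 + 1629 = 80751.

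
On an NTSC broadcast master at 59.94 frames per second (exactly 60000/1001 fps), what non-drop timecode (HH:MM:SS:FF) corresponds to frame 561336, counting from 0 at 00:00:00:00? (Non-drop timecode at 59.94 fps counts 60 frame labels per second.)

561336 ÷ 60 = 9355 full seconds, remainder 36 frames.
9355 s = 2 h 35 min 55 s.
Timecode: 02:35:55:36.

02:35:55:36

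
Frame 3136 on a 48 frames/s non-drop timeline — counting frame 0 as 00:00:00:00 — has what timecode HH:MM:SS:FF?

00:01:05:16

3136 ÷ 48 = 65 full seconds, remainder 16 frames.
65 s = 0 h 1 min 5 s.
Timecode: 00:01:05:16.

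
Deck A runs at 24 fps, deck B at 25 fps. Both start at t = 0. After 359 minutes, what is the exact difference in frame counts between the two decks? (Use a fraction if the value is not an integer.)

21540 frames

359 min = 21540 s.
A emits 24 × 21540 = 516960 frames; B emits 25 × 21540 = 538500.
Difference = 21540 frames; B is ahead of A.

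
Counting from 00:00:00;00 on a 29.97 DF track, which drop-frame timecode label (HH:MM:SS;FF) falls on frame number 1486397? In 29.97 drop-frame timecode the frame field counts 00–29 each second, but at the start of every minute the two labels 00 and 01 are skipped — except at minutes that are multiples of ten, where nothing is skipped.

Each 10-minute DF block holds 10 × 60 × 30 − 9 × 2 = 17982 frames. 1486397 ÷ 17982 → 82 full blocks, remainder 11873.
Within the partial block the first minute is 1800 frames and each further minute 1798, so 6 further minute boundaries passed. Total skipped labels = 18 × 82 + 2 × 6 = 1488.
Non-drop label index = 1486397 + 1488 = 1487885; at 30 labels/s that is 13:46:36:05, i.e. DF 13:46:36;05.

13:46:36;05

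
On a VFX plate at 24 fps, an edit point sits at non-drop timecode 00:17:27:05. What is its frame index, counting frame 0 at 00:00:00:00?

Total seconds to the label: (0 × 3600 + 17 × 60 + 27) = 1047.
Frame index = 1047 × 24 + 5 = 25133.

frame 25133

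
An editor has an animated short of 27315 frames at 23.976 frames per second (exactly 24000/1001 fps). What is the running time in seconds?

1139.263125 seconds

Running time = 27315 / (24000/1001) = 1139.263125 s.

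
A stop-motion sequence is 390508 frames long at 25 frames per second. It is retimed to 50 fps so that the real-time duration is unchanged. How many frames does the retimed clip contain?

781016 frames

Frames at target rate = 390508 × (50) / (25) = 781016.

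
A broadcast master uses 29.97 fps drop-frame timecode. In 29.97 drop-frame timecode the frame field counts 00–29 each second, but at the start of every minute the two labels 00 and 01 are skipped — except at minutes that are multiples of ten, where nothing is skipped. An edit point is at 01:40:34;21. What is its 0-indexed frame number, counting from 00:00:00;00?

As if non-drop at 30 labels/s: (1 × 3600 + 40 × 60 + 34) × 30 + 21 = 181041.
Minute boundaries passed: 100; those not divisible by 10: 100 − 10 = 90; dropped labels = 2 × 90 = 180.
Actual frame index = 181041 − 180 = 180861.

180861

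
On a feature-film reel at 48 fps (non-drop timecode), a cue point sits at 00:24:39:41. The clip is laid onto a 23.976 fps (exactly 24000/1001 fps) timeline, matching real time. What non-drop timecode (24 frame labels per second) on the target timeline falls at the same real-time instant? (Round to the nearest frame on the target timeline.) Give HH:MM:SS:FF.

00:24:38:09

Source frame index: (0×3600 + 24×60 + 39) × 48 + 41 = 71033.
Real time: 71033 / (48) = 71033/48 s.
Target frame: (71033/48) × (24000/1001) = 35516500/1001 ≈ 35481.019 → 35481.
At 24 labels/s: frame 35481 → 00:24:38:09.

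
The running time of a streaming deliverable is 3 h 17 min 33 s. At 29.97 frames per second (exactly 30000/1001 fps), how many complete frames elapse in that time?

3 h 17 min 33 s = 11853 s.
Frames = 11853 × 30000/1001 = 355590000/1001 ≈ 355234.7652.
Complete frames: 355234.

355234 frames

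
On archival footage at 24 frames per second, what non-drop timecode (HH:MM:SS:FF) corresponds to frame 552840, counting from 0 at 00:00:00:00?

552840 ÷ 24 = 23035 full seconds, remainder 0 frames.
23035 s = 6 h 23 min 55 s.
Timecode: 06:23:55:00.

06:23:55:00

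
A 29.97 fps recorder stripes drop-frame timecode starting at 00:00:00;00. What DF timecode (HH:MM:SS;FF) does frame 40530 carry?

00:22:32;10

Ten DF minutes hold 17982 frames, so frame 40530 lies in block 2 (frames 35964–53945) with 4566 frames into that block.
The block's first minute is 1800 frames and the rest 1798 each; 4566 frames reaches minute 2, so 2 × 18 + 2 × 2 = 40 labels have been skipped so far.
Adding those back, label number 40530 + 40 = 40570 at 30 labels/s is 1352 s + 10 f = 0 h 22 min 32 s frame 10, i.e. 00:22:32;10.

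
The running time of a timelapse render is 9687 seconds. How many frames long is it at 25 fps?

Frames = 9687 × 25 = 242175.

242175 frames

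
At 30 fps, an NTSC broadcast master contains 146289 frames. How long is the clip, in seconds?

4876.3 seconds

Running time = 146289 / (30) = 4876.3 s.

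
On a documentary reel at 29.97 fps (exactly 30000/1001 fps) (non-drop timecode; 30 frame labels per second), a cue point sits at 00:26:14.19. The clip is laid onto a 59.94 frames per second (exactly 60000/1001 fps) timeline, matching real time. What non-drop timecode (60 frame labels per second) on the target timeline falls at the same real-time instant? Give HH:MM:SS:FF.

Source frame index: (0×3600 + 26×60 + 14) × 30 + 19 = 47239.
Real time: 47239 / (30000/1001) = 47286239/30000 s.
Target frame: (47286239/30000) × (60000/1001) = 94478.
At 60 labels/s: frame 94478 → 00:26:14:38.

00:26:14:38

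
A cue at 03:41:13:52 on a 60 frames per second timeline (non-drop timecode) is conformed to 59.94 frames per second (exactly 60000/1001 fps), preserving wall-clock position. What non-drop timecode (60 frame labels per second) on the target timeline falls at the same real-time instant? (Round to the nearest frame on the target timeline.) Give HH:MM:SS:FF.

Source frame index: (3×3600 + 41×60 + 13) × 60 + 52 = 796432.
Real time: 796432 / (60) = 199108/15 s.
Target frame: (199108/15) × (60000/1001) = 8752000/11 ≈ 795636.364 → 795636.
At 60 labels/s: frame 795636 → 03:41:00:36.

03:41:00:36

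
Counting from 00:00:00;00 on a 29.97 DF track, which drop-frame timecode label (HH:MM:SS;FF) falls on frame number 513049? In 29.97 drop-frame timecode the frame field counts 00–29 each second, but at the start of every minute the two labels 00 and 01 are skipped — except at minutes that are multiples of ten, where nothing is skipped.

04:45:18;23

Ten DF minutes hold 17982 frames, so frame 513049 lies in block 28 (frames 503496–521477) with 9553 frames into that block.
The block's first minute is 1800 frames and the rest 1798 each; 9553 frames reaches minute 5, so 28 × 18 + 5 × 2 = 514 labels have been skipped so far.
Adding those back, label number 513049 + 514 = 513563 at 30 labels/s is 17118 s + 23 f = 4 h 45 min 18 s frame 23, i.e. 04:45:18;23.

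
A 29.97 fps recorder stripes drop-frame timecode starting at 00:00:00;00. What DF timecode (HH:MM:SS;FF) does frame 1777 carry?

Each 10-minute DF block holds 10 × 60 × 30 − 9 × 2 = 17982 frames. 1777 ÷ 17982 → 0 full blocks, remainder 1777.
Within the partial block the first minute is 1800 frames and each further minute 1798, so 0 further minute boundaries passed. Total skipped labels = 18 × 0 + 2 × 0 = 0.
Non-drop label index = 1777 + 0 = 1777; at 30 labels/s that is 00:00:59:07, i.e. DF 00:00:59;07.

00:00:59;07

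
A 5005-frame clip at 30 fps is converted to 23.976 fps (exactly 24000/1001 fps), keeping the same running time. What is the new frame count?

4000 frames

Target frames = source frames × (target rate / source rate) = 5005 × (24000/1001)/(30) = 5005 × 800/1001 = 4000.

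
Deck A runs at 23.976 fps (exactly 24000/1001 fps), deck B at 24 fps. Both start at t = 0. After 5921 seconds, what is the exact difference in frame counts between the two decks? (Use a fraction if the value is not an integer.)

142104/1001 frames

A emits 24000/1001 × 5921 = 142104000/1001 frames; B emits 24 × 5921 = 142104.
Difference = 142104/1001 frames (≈ 141.9620); B is ahead of A.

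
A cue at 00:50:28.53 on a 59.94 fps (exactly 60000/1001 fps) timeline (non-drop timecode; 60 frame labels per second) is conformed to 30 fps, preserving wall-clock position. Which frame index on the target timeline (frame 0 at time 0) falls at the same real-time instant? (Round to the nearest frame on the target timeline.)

Source frame index: (0×3600 + 50×60 + 28) × 60 + 53 = 181733.
Real time: 181733 / (60000/1001) = 181914733/60000 s.
Target frame: (181914733/60000) × (30) = 181914733/2000 ≈ 90957.367 → 90957.

frame 90957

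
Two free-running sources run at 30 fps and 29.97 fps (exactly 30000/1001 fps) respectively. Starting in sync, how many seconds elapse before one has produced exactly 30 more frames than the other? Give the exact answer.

The gap grows by |30000/1001 − 30| = 30/1001 frames per second.
Time for a 30-frame gap: 30 ÷ (30/1001) = 1001 s.

1001 seconds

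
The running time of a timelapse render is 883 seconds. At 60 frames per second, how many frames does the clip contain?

52980 frames

Frames = 883 × 60 = 52980.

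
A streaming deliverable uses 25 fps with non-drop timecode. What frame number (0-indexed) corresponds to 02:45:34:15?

248365

Total seconds to the label: (2 × 3600 + 45 × 60 + 34) = 9934.
Frame index = 9934 × 25 + 15 = 248365.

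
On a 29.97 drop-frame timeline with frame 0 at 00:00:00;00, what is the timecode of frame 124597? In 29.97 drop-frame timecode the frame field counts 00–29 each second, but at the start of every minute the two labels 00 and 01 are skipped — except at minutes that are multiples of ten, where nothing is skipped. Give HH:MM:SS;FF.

Ten DF minutes hold 17982 frames, so frame 124597 lies in block 6 (frames 107892–125873) with 16705 frames into that block.
The block's first minute is 1800 frames and the rest 1798 each; 16705 frames reaches minute 9, so 6 × 18 + 9 × 2 = 126 labels have been skipped so far.
Adding those back, label number 124597 + 126 = 124723 at 30 labels/s is 4157 s + 13 f = 1 h 9 min 17 s frame 13, i.e. 01:09:17;13.

01:09:17;13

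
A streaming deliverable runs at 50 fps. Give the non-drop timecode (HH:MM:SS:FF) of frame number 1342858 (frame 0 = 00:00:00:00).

07:27:37:08

1342858 ÷ 50 = 26857 full seconds, remainder 8 frames.
26857 s = 7 h 27 min 37 s.
Timecode: 07:27:37:08.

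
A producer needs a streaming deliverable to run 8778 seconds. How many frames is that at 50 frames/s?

438900 frames

Frames = 8778 × 50 = 438900.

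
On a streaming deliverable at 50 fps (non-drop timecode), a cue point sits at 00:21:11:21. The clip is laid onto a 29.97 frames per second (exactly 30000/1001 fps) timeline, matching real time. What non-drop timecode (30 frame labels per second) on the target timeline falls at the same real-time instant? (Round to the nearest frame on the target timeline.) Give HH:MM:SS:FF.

00:21:10:04

Source frame index: (0×3600 + 21×60 + 11) × 50 + 21 = 63571.
Real time: 63571 / (50) = 63571/50 s.
Target frame: (63571/50) × (30000/1001) = 38142600/1001 ≈ 38104.496 → 38104.
At 30 labels/s: frame 38104 → 00:21:10:04.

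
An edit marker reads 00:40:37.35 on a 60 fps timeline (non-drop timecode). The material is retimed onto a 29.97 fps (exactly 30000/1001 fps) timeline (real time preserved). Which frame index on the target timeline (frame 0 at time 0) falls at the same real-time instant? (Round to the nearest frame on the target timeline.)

frame 73054

Source frame index: (0×3600 + 40×60 + 37) × 60 + 35 = 146255.
Real time: 146255 / (60) = 29251/12 s.
Target frame: (29251/12) × (30000/1001) = 73127500/1001 ≈ 73054.446 → 73054.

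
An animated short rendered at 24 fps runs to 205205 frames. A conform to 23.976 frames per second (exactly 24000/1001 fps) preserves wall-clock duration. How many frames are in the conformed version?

Target frames = source frames × (target rate / source rate) = 205205 × (24000/1001)/(24) = 205205 × 1000/1001 = 205000.

205000 frames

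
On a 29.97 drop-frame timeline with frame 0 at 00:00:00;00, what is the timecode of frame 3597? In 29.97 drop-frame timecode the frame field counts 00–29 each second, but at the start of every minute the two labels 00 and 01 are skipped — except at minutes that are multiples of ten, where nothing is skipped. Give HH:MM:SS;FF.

00:01:59;29

Each 10-minute DF block holds 10 × 60 × 30 − 9 × 2 = 17982 frames. 3597 ÷ 17982 → 0 full blocks, remainder 3597.
Within the partial block the first minute is 1800 frames and each further minute 1798, so 1 further minute boundary passed. Total skipped labels = 18 × 0 + 2 × 1 = 2.
Non-drop label index = 3597 + 2 = 3599; at 30 labels/s that is 00:01:59:29, i.e. DF 00:01:59;29.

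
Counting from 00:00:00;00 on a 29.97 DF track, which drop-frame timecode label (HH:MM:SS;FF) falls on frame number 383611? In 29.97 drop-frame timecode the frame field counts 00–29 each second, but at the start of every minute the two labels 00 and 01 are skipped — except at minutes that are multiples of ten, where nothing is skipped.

03:33:19;25

Each 10-minute DF block holds 10 × 60 × 30 − 9 × 2 = 17982 frames. 383611 ÷ 17982 → 21 full blocks, remainder 5989.
Within the partial block the first minute is 1800 frames and each further minute 1798, so 3 further minute boundaries passed. Total skipped labels = 18 × 21 + 2 × 3 = 384.
Non-drop label index = 383611 + 384 = 383995; at 30 labels/s that is 03:33:19:25, i.e. DF 03:33:19;25.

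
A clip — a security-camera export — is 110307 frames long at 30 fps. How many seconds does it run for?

Running time = 110307 / (30) = 3676.9 s.

3676.9 seconds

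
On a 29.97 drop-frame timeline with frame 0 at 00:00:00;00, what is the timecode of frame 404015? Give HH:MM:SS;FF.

03:44:40;19

Each 10-minute DF block holds 10 × 60 × 30 − 9 × 2 = 17982 frames. 404015 ÷ 17982 → 22 full blocks, remainder 8411.
Within the partial block the first minute is 1800 frames and each further minute 1798, so 4 further minute boundaries passed. Total skipped labels = 18 × 22 + 2 × 4 = 404.
Non-drop label index = 404015 + 404 = 404419; at 30 labels/s that is 03:44:40:19, i.e. DF 03:44:40;19.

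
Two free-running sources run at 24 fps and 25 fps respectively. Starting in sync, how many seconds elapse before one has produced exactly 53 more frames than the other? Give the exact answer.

53 seconds

The gap grows by |25 − 24| = 1 frame per second.
Time for a 53-frame gap: 53 ÷ (1) = 53 s.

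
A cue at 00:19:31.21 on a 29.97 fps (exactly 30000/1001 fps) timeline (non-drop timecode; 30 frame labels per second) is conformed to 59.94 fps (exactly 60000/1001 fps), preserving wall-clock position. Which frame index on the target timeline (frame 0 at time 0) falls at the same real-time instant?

frame 70302

Source frame index: (0×3600 + 19×60 + 31) × 30 + 21 = 35151.
Real time: 35151 / (30000/1001) = 11728717/10000 s.
Target frame: (11728717/10000) × (60000/1001) = 70302.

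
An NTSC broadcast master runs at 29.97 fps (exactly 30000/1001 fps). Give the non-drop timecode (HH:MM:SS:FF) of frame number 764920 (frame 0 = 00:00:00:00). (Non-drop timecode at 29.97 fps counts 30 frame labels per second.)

07:04:57:10

764920 ÷ 30 = 25497 full seconds, remainder 10 frames.
25497 s = 7 h 4 min 57 s.
Timecode: 07:04:57:10.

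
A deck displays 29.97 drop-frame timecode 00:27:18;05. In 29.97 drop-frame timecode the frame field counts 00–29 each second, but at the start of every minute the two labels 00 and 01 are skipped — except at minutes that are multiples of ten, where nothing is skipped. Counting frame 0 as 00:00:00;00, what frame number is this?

49095

As if non-drop at 30 labels/s: (0 × 3600 + 27 × 60 + 18) × 30 + 5 = 49145.
Minute boundaries passed: 27; those not divisible by 10: 27 − 2 = 25; dropped labels = 2 × 25 = 50.
Actual frame index = 49145 − 50 = 49095.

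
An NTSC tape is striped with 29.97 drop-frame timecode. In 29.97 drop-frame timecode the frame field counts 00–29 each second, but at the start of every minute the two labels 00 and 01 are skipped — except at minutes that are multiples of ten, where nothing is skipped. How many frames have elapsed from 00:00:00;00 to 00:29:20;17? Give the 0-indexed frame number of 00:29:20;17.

52763

Complete 10-minute blocks: 2, each 17982 frames → 35964.
Remaining 9 whole minutes in the current block: 1800 + 8 × 1798 = 16184 frames.
Within the current minute: 20 × 30 + 17 − 2 = 615 (labels ;00/;01 skipped at this minute). Total = 35964 + 16184 + 615 = 52763.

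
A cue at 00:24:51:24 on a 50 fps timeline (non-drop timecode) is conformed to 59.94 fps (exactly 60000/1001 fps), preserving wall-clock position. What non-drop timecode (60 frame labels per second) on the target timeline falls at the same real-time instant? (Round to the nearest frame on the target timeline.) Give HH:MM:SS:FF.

Source frame index: (0×3600 + 24×60 + 51) × 50 + 24 = 74574.
Real time: 74574 / (50) = 37287/25 s.
Target frame: (37287/25) × (60000/1001) = 89488800/1001 ≈ 89399.401 → 89399.
At 60 labels/s: frame 89399 → 00:24:49:59.

00:24:49:59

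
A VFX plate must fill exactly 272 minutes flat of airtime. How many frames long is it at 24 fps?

272 min = 16320 s.
Frames = 16320 × 24 = 391680.

391680 frames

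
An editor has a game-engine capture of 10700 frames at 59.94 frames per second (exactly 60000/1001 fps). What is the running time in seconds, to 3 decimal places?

178.512 seconds

Running time = 10700 × 1001/60000 = 107107/600 s ≈ 178.512 s.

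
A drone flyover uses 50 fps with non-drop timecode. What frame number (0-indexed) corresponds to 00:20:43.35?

frame 62185

Total seconds to the label: (0 × 3600 + 20 × 60 + 43) = 1243.
Frame index = 1243 × 50 + 35 = 62185.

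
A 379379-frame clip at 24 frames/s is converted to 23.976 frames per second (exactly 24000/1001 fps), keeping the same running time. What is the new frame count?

379000 frames

Target frames = source frames × (target rate / source rate) = 379379 × (24000/1001)/(24) = 379379 × 1000/1001 = 379000.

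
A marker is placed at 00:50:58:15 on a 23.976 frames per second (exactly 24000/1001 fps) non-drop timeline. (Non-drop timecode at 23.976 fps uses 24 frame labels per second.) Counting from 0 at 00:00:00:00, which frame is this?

73407

Total seconds to the label: (0 × 3600 + 50 × 60 + 58) = 3058.
Frame index = 3058 × 24 + 15 = 73407.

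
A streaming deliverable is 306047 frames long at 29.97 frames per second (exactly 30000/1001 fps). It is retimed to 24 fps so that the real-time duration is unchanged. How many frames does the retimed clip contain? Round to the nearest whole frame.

245082 frames

Frames at target rate = 306047 × (24) / (30000/1001) = 306353047/1250 ≈ 245082.438.
Nearest whole frame: 245082.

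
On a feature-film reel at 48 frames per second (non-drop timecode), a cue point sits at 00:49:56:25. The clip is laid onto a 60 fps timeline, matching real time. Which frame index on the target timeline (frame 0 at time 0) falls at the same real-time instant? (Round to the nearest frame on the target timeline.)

frame 179791

Source frame index: (0×3600 + 49×60 + 56) × 48 + 25 = 143833.
Real time: 143833 / (48) = 143833/48 s.
Target frame: (143833/48) × (60) = 719165/4 ≈ 179791.250 → 179791.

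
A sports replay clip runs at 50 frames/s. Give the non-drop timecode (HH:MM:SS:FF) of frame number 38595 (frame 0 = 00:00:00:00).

38595 ÷ 50 = 771 full seconds, remainder 45 frames.
771 s = 0 h 12 min 51 s.
Timecode: 00:12:51:45.

00:12:51:45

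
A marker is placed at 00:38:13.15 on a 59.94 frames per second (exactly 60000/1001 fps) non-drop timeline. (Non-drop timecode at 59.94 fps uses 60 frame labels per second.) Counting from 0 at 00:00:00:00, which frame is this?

Total seconds to the label: (0 × 3600 + 38 × 60 + 13) = 2293.
Frame index = 2293 × 60 + 15 = 137595.

137595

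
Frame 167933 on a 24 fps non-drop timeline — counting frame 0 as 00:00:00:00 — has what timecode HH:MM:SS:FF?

01:56:37:05

167933 ÷ 24 = 6997 full seconds, remainder 5 frames.
6997 s = 1 h 56 min 37 s.
Timecode: 01:56:37:05.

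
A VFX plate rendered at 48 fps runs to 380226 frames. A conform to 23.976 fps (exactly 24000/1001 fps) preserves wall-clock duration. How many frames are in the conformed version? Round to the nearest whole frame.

189923 frames

Frames at target rate = 380226 × (24000/1001) / (48) = 2469000/13 ≈ 189923.077.
Nearest whole frame: 189923.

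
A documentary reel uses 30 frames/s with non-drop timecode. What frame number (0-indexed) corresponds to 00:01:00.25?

1825

Total seconds to the label: (0 × 3600 + 1 × 60 + 0) = 60.
Frame index = 60 × 30 + 25 = 1825.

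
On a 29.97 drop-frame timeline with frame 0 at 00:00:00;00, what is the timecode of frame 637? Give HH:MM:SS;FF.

Each 10-minute DF block holds 10 × 60 × 30 − 9 × 2 = 17982 frames. 637 ÷ 17982 → 0 full blocks, remainder 637.
Within the partial block the first minute is 1800 frames and each further minute 1798, so 0 further minute boundaries passed. Total skipped labels = 18 × 0 + 2 × 0 = 0.
Non-drop label index = 637 + 0 = 637; at 30 labels/s that is 00:00:21:07, i.e. DF 00:00:21;07.

00:00:21;07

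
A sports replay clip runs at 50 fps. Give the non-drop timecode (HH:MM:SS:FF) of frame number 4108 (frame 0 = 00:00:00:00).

4108 ÷ 50 = 82 full seconds, remainder 8 frames.
82 s = 0 h 1 min 22 s.
Timecode: 00:01:22:08.

00:01:22:08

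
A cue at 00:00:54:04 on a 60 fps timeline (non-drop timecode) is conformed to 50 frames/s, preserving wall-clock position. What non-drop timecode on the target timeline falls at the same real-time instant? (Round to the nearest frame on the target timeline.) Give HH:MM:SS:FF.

00:00:54:03

Source frame index: (0×3600 + 0×60 + 54) × 60 + 4 = 3244.
Real time: 3244 / (60) = 811/15 s.
Target frame: (811/15) × (50) = 8110/3 ≈ 2703.333 → 2703.
At 50 labels/s: frame 2703 → 00:00:54:03.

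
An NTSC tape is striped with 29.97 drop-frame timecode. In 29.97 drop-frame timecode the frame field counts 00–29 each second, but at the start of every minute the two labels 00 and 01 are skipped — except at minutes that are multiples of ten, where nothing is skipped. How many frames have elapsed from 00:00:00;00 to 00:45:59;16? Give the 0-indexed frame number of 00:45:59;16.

As if non-drop at 30 labels/s: (0 × 3600 + 45 × 60 + 59) × 30 + 16 = 82786.
Minute boundaries passed: 45; those not divisible by 10: 45 − 4 = 41; dropped labels = 2 × 41 = 82.
Actual frame index = 82786 − 82 = 82704.

82704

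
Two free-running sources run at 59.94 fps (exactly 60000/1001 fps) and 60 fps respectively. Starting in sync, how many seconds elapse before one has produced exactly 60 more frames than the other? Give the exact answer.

The gap grows by |60 − 60000/1001| = 60/1001 frames per second.
Time for a 60-frame gap: 60 ÷ (60/1001) = 1001 s.

1001 seconds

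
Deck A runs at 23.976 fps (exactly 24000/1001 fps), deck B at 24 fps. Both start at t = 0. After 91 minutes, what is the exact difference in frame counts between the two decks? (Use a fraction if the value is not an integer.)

91 min = 5460 s.
A emits 24000/1001 × 5460 = 1440000/11 frames; B emits 24 × 5460 = 131040.
Difference = 1440/11 frames (≈ 130.9091); B is ahead of A.

1440/11 frames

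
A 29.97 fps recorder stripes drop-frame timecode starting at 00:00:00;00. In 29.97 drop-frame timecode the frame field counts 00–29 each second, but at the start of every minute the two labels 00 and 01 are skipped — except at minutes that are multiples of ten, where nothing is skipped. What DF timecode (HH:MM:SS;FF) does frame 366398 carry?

03:23:45;14

Ten DF minutes hold 17982 frames, so frame 366398 lies in block 20 (frames 359640–377621) with 6758 frames into that block.
The block's first minute is 1800 frames and the rest 1798 each; 6758 frames reaches minute 3, so 20 × 18 + 3 × 2 = 366 labels have been skipped so far.
Adding those back, label number 366398 + 366 = 366764 at 30 labels/s is 12225 s + 14 f = 3 h 23 min 45 s frame 14, i.e. 03:23:45;14.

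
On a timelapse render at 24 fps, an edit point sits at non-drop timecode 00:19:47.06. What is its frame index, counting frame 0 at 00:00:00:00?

frame 28494

Total seconds to the label: (0 × 3600 + 19 × 60 + 47) = 1187.
Frame index = 1187 × 24 + 6 = 28494.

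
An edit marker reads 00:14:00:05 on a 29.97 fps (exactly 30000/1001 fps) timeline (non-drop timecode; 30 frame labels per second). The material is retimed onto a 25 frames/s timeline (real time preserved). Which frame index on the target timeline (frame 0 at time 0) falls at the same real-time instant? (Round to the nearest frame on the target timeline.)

frame 21025

Source frame index: (0×3600 + 14×60 + 0) × 30 + 5 = 25205.
Real time: 25205 / (30000/1001) = 5046041/6000 s.
Target frame: (5046041/6000) × (25) = 5046041/240 ≈ 21025.171 → 21025.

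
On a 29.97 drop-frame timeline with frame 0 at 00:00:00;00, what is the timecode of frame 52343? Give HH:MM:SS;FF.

Each 10-minute DF block holds 10 × 60 × 30 − 9 × 2 = 17982 frames. 52343 ÷ 17982 → 2 full blocks, remainder 16379.
Within the partial block the first minute is 1800 frames and each further minute 1798, so 9 further minute boundaries passed. Total skipped labels = 18 × 2 + 2 × 9 = 54.
Non-drop label index = 52343 + 54 = 52397; at 30 labels/s that is 00:29:06:17, i.e. DF 00:29:06;17.

00:29:06;17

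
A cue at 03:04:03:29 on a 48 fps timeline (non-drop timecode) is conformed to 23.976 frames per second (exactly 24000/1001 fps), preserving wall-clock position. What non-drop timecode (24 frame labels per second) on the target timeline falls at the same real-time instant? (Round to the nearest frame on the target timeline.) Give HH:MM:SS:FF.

Source frame index: (3×3600 + 4×60 + 3) × 48 + 29 = 530093.
Real time: 530093 / (48) = 530093/48 s.
Target frame: (530093/48) × (24000/1001) = 265046500/1001 ≈ 264781.718 → 264782.
At 24 labels/s: frame 264782 → 03:03:52:14.

03:03:52:14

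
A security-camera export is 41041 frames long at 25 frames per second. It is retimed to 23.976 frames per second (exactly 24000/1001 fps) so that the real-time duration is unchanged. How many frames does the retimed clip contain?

Target frames = source frames × (target rate / source rate) = 41041 × (24000/1001)/(25) = 41041 × 960/1001 = 39360.

39360 frames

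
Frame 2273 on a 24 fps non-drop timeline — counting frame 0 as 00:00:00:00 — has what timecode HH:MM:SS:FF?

2273 ÷ 24 = 94 full seconds, remainder 17 frames.
94 s = 0 h 1 min 34 s.
Timecode: 00:01:34:17.

00:01:34:17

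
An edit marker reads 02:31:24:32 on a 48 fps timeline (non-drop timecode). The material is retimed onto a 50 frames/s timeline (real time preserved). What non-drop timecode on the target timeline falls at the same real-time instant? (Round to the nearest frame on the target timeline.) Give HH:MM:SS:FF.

Source frame index: (2×3600 + 31×60 + 24) × 48 + 32 = 436064.
Real time: 436064 / (48) = 27254/3 s.
Target frame: (27254/3) × (50) = 1362700/3 ≈ 454233.333 → 454233.
At 50 labels/s: frame 454233 → 02:31:24:33.

02:31:24:33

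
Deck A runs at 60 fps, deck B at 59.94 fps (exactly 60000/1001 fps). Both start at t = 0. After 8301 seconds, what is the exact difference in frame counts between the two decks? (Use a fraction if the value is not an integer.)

A emits 60 × 8301 = 498060 frames; B emits 60000/1001 × 8301 = 498060000/1001.
Difference = 498060/1001 frames (≈ 497.5624); B is behind A.

498060/1001 frames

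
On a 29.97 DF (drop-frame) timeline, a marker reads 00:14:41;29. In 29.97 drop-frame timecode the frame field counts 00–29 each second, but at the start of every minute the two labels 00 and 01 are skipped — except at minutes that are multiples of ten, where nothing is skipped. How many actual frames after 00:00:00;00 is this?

26433

As if non-drop at 30 labels/s: (0 × 3600 + 14 × 60 + 41) × 30 + 29 = 26459.
Minute boundaries passed: 14; those not divisible by 10: 14 − 1 = 13; dropped labels = 2 × 13 = 26.
Actual frame index = 26459 − 26 = 26433.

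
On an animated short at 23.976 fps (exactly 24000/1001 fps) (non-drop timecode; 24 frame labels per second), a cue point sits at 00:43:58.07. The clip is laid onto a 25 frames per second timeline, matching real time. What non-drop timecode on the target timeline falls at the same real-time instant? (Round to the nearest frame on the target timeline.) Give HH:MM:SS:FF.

00:44:00:23

Source frame index: (0×3600 + 43×60 + 58) × 24 + 7 = 63319.
Real time: 63319 / (24000/1001) = 63382319/24000 s.
Target frame: (63382319/24000) × (25) = 63382319/960 ≈ 66023.249 → 66023.
At 25 labels/s: frame 66023 → 00:44:00:23.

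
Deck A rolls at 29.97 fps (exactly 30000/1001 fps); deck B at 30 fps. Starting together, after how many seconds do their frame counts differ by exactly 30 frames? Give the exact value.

The gap grows by |30 − 30000/1001| = 30/1001 frames per second.
Time for a 30-frame gap: 30 ÷ (30/1001) = 1001 s.

1001 seconds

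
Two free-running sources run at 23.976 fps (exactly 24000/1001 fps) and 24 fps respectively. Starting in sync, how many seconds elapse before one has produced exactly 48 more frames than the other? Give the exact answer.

The gap grows by |24 − 24000/1001| = 24/1001 frames per second.
Time for a 48-frame gap: 48 ÷ (24/1001) = 2002 s.

2002 seconds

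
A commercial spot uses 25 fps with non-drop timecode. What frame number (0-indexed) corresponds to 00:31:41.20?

47545

Total seconds to the label: (0 × 3600 + 31 × 60 + 41) = 1901.
Frame index = 1901 × 25 + 20 = 47545.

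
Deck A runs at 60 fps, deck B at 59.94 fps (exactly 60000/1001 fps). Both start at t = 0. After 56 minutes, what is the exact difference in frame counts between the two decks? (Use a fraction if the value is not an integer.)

56 min = 3360 s.
A emits 60 × 3360 = 201600 frames; B emits 60000/1001 × 3360 = 28800000/143.
Difference = 28800/143 frames (≈ 201.3986); B is behind A.

28800/143 frames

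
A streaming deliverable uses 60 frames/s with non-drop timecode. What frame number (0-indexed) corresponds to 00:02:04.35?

7475

Total seconds to the label: (0 × 3600 + 2 × 60 + 4) = 124.
Frame index = 124 × 60 + 35 = 7475.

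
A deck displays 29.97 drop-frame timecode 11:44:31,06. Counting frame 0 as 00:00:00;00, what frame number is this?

As if non-drop at 30 labels/s: (11 × 3600 + 44 × 60 + 31) × 30 + 6 = 1268136.
Minute boundaries passed: 704; those not divisible by 10: 704 − 70 = 634; dropped labels = 2 × 634 = 1268.
Actual frame index = 1268136 − 1268 = 1266868.

1266868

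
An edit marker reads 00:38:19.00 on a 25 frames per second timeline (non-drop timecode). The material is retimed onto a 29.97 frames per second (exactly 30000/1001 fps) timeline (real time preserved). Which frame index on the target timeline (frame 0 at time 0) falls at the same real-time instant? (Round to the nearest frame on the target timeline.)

Source frame index: (0×3600 + 38×60 + 19) × 25 + 0 = 57475.
Real time: 57475 / (25) = 2299 s.
Target frame: (2299) × (30000/1001) = 6270000/91 ≈ 68901.099 → 68901.

frame 68901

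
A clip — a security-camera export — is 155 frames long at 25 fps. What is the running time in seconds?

6.2 seconds

Running time = 155 / (25) = 6.2 s.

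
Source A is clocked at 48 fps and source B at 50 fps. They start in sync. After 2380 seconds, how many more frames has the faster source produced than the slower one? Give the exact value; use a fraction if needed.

4760 frames

A emits 48 × 2380 = 114240 frames; B emits 50 × 2380 = 119000.
Difference = 4760 frames; B is ahead of A.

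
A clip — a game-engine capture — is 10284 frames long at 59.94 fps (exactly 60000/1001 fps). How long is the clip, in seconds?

171.5714 seconds

Running time = 10284 / (60000/1001) = 171.5714 s.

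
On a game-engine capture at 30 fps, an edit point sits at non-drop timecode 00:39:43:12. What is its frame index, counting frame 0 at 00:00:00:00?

Total seconds to the label: (0 × 3600 + 39 × 60 + 43) = 2383.
Frame index = 2383 × 30 + 12 = 71502.

frame 71502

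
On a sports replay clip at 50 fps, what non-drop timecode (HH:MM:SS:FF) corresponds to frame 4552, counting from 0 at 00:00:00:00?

4552 ÷ 50 = 91 full seconds, remainder 2 frames.
91 s = 0 h 1 min 31 s.
Timecode: 00:01:31:02.

00:01:31:02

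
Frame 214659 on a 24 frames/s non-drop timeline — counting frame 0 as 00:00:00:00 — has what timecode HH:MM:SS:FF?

214659 ÷ 24 = 8944 full seconds, remainder 3 frames.
8944 s = 2 h 29 min 4 s.
Timecode: 02:29:04:03.

02:29:04:03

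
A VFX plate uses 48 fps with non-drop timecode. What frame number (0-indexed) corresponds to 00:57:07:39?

Total seconds to the label: (0 × 3600 + 57 × 60 + 7) = 3427.
Frame index = 3427 × 48 + 39 = 164535.

frame 164535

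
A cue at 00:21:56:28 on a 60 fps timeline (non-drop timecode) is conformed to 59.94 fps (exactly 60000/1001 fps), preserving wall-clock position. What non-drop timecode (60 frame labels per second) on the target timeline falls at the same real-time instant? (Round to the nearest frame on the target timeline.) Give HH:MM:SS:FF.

00:21:55:09

Source frame index: (0×3600 + 21×60 + 56) × 60 + 28 = 78988.
Real time: 78988 / (60) = 19747/15 s.
Target frame: (19747/15) × (60000/1001) = 868000/11 ≈ 78909.091 → 78909.
At 60 labels/s: frame 78909 → 00:21:55:09.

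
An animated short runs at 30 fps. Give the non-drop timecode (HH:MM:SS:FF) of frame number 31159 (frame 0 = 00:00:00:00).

31159 ÷ 30 = 1038 full seconds, remainder 19 frames.
1038 s = 0 h 17 min 18 s.
Timecode: 00:17:18:19.

00:17:18:19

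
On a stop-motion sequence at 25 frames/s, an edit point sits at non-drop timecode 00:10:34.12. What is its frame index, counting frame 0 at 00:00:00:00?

15862

Total seconds to the label: (0 × 3600 + 10 × 60 + 34) = 634.
Frame index = 634 × 25 + 12 = 15862.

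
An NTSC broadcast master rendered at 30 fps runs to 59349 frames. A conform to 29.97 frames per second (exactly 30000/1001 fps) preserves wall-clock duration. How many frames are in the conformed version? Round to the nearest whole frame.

59290 frames

Frames at target rate = 59349 × (30000/1001) / (30) = 59349000/1001 ≈ 59289.710.
Nearest whole frame: 59290.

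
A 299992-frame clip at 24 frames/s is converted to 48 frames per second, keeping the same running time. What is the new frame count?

599984 frames

Target frames = source frames × (target rate / source rate) = 299992 × (48)/(24) = 299992 × 2 = 599984.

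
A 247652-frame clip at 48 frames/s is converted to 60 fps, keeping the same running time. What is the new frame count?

309565 frames

Target frames = source frames × (target rate / source rate) = 247652 × (60)/(48) = 247652 × 5/4 = 309565.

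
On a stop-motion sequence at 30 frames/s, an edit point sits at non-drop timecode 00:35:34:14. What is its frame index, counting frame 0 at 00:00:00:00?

64034

Total seconds to the label: (0 × 3600 + 35 × 60 + 34) = 2134.
Frame index = 2134 × 30 + 14 = 64034.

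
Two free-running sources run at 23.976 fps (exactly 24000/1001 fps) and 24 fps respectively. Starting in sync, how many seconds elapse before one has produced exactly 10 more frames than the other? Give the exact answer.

5005/12 seconds

The gap grows by |24 − 24000/1001| = 24/1001 frames per second.
Time for a 10-frame gap: 10 ÷ (24/1001) = 5005/12 s.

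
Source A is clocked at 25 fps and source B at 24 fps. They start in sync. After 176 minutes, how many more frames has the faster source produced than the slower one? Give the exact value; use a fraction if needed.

10560 frames

176 min = 10560 s.
A emits 25 × 10560 = 264000 frames; B emits 24 × 10560 = 253440.
Difference = 10560 frames; B is behind A.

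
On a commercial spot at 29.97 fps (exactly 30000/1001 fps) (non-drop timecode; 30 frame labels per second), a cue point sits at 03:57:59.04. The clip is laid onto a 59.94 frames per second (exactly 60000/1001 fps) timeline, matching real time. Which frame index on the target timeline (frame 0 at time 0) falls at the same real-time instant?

Source frame index: (3×3600 + 57×60 + 59) × 30 + 4 = 428374.
Real time: 428374 / (30000/1001) = 214401187/15000 s.
Target frame: (214401187/15000) × (60000/1001) = 856748.

frame 856748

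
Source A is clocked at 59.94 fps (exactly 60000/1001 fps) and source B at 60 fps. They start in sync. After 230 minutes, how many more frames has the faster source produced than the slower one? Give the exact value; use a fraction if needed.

230 min = 13800 s.
A emits 60000/1001 × 13800 = 828000000/1001 frames; B emits 60 × 13800 = 828000.
Difference = 828000/1001 frames (≈ 827.1728); B is ahead of A.

828000/1001 frames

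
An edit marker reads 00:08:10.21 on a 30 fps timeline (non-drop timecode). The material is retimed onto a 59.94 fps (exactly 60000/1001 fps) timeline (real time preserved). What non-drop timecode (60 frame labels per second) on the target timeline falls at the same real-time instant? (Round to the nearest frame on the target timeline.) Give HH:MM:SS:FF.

00:08:10:13

Source frame index: (0×3600 + 8×60 + 10) × 30 + 21 = 14721.
Real time: 14721 / (30) = 4907/10 s.
Target frame: (4907/10) × (60000/1001) = 4206000/143 ≈ 29412.587 → 29413.
At 60 labels/s: frame 29413 → 00:08:10:13.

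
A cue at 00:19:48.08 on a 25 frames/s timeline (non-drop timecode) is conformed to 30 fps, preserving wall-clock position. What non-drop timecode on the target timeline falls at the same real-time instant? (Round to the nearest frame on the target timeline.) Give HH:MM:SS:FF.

00:19:48:10

Source frame index: (0×3600 + 19×60 + 48) × 25 + 8 = 29708.
Real time: 29708 / (25) = 29708/25 s.
Target frame: (29708/25) × (30) = 178248/5 ≈ 35649.600 → 35650.
At 30 labels/s: frame 35650 → 00:19:48:10.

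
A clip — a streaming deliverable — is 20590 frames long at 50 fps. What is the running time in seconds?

Running time = 20590 / (50) = 411.8 s.

411.8 seconds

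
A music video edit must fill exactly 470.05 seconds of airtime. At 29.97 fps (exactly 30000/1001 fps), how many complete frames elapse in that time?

Frames = 470.05 × 30000/1001 = 2014500/143 ≈ 14087.4126.
Complete frames: 14087.

14087 frames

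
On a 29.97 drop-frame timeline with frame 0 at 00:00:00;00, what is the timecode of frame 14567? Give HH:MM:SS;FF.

Ten DF minutes hold 17982 frames, so frame 14567 lies in block 0 (frames 0–17981) with 14567 frames into that block.
The block's first minute is 1800 frames and the rest 1798 each; 14567 frames reaches minute 8, so 0 × 18 + 8 × 2 = 16 labels have been skipped so far.
Adding those back, label number 14567 + 16 = 14583 at 30 labels/s is 486 s + 3 f = 0 h 8 min 6 s frame 3, i.e. 00:08:06;03.

00:08:06;03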